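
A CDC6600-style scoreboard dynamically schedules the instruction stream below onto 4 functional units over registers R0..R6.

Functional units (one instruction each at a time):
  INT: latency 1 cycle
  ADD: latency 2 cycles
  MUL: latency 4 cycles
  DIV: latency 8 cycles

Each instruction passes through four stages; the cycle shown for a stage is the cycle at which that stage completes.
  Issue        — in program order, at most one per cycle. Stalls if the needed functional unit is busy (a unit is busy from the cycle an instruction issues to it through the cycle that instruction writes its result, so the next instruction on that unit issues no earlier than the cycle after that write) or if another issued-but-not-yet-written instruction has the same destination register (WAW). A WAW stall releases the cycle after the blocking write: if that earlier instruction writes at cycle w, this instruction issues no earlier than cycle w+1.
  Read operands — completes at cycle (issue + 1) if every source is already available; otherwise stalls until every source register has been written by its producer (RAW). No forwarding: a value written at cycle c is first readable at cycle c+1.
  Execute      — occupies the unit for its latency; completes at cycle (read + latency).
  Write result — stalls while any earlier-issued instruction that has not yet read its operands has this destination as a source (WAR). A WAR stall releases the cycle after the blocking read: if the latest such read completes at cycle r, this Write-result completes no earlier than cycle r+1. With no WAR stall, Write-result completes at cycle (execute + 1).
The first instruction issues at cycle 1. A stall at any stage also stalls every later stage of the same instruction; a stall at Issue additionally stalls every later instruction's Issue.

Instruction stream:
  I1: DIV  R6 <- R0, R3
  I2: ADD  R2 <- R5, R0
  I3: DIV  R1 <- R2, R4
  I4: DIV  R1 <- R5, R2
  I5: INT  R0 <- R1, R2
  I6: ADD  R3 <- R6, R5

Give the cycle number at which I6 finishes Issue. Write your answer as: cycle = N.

1) issue 1, read 2, done 10, write 11
2) issue 2, read 3, done 5, write 6
3) issue 12, read 13, done 21, write 22  <struct: DIV busy until I1 writes@11>
4) issue 23, read 24, done 32, write 33  <struct: DIV busy until I3 writes@22>
5) issue 24, read 34, done 35, write 36  <RAW R1: wait I4 write@33>
6) issue 25, read 26, done 28, write 29

cycle = 25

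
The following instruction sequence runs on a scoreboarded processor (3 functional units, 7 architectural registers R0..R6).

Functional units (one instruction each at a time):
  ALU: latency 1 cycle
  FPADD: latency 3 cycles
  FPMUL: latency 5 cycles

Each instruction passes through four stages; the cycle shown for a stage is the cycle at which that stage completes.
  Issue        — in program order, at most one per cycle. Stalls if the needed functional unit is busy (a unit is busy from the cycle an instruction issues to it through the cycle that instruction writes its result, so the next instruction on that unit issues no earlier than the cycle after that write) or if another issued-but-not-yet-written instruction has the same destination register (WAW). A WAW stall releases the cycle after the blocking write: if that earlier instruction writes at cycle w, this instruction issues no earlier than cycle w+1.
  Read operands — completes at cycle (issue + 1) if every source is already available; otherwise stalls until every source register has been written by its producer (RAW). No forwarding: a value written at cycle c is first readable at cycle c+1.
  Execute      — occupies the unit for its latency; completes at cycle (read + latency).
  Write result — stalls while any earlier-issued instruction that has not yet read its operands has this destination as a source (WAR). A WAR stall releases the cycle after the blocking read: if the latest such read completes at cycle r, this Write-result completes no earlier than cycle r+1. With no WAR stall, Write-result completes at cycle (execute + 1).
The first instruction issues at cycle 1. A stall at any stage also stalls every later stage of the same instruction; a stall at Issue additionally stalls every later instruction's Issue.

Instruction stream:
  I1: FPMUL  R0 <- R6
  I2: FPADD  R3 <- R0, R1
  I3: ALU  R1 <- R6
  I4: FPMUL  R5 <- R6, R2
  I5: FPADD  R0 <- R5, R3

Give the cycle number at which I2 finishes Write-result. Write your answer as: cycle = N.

I1 -> (1, 2, 7, 8)
I2 -> (2, 9, 12, 13)  // RAW R0: wait I1 write@8
I3 -> (3, 4, 5, 10)  // WAR R1: wait I2 read@9
I4 -> (9, 10, 15, 16)  // struct: FPMUL busy until I1 writes@8
I5 -> (14, 17, 20, 21)  // struct: FPADD busy until I2 writes@13, RAW R5: wait I4 write@16

cycle = 13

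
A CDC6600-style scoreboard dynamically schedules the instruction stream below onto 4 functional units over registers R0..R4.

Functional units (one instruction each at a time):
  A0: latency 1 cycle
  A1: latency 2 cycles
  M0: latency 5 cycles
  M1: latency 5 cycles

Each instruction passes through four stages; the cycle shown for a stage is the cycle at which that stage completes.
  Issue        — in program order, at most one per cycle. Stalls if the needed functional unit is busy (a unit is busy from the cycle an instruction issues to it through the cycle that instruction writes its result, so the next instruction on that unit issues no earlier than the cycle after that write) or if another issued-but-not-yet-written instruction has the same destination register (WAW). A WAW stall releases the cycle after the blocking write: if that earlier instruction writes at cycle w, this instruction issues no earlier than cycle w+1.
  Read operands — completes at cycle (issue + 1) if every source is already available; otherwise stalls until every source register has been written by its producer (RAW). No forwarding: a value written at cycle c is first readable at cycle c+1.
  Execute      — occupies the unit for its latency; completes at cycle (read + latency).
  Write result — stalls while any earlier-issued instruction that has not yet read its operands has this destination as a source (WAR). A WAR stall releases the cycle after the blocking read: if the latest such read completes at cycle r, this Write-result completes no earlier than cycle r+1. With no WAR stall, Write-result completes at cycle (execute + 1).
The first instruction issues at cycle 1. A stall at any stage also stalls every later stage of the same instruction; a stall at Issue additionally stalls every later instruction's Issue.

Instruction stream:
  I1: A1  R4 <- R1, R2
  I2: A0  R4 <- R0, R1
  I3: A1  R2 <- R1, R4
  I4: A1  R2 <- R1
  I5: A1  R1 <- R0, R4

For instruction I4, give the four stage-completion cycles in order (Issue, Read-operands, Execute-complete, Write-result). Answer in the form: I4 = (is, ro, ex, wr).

c1: I1→A1
c2: I1 RO
c4: I1 EX
c5: I1 WR R4
c6: I2→A0
c7: I2 RO, I3→A1
c8: I2 EX
c9: I2 WR R4
c10: I3 RO
c12: I3 EX
c13: I3 WR R2
c14: I4→A1
c15: I4 RO
c17: I4 EX
c18: I4 WR R2
c19: I5→A1
c20: I5 RO
c22: I5 EX
c23: I5 WR R1

I4 = (14, 15, 17, 18)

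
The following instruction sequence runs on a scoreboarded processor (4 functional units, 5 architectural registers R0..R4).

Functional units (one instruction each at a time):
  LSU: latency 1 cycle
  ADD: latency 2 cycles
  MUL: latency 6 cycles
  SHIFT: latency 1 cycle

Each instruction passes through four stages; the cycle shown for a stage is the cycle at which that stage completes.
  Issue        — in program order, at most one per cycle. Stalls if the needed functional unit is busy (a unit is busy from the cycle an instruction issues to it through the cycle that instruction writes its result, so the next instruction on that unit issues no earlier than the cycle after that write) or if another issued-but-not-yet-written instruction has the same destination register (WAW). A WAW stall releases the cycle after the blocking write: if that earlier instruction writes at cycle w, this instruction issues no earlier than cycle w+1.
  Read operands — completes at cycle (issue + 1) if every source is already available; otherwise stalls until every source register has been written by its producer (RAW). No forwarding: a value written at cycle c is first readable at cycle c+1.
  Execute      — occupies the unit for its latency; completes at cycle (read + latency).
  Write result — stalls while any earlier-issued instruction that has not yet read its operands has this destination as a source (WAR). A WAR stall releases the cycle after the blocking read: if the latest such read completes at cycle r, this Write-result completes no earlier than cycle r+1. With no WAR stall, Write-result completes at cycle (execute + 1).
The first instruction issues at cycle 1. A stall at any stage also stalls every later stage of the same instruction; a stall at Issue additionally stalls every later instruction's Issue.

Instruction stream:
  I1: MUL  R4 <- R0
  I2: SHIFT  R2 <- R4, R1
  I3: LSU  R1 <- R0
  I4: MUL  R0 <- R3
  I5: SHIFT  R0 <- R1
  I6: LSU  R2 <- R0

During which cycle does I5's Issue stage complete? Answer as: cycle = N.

I1 -> (1, 2, 8, 9)
I2 -> (2, 10, 11, 12)  // RAW R4: wait I1 write@9
I3 -> (3, 4, 5, 11)  // WAR R1: wait I2 read@10
I4 -> (10, 11, 17, 18)  // struct: MUL busy until I1 writes@9
I5 -> (19, 20, 21, 22)  // WAW R0: wait I4 write@18
I6 -> (20, 23, 24, 25)  // RAW R0: wait I5 write@22

cycle = 19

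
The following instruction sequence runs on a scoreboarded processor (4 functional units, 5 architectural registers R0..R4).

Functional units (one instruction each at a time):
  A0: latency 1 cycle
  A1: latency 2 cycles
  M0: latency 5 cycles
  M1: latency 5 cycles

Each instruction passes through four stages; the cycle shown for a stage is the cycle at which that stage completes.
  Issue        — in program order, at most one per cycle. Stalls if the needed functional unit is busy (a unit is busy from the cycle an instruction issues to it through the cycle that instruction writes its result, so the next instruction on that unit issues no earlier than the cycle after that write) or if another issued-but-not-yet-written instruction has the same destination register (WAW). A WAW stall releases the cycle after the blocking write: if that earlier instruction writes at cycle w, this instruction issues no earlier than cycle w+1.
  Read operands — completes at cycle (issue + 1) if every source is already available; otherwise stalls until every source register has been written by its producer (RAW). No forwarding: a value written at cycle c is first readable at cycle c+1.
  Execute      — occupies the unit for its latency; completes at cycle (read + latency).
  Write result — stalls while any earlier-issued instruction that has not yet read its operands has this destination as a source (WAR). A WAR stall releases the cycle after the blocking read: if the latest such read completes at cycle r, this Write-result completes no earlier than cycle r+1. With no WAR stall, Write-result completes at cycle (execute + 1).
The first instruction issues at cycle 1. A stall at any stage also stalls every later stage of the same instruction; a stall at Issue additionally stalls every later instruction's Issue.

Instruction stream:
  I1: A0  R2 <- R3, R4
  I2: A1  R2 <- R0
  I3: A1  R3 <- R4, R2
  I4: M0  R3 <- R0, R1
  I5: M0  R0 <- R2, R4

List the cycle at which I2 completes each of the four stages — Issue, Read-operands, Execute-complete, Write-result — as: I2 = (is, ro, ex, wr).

I2 = (5, 6, 8, 9)

c1: I1→A0
c2: I1 RO
c3: I1 EX
c4: I1 WR R2
c5: I2→A1
c6: I2 RO
c8: I2 EX
c9: I2 WR R2
c10: I3→A1
c11: I3 RO
c13: I3 EX
c14: I3 WR R3
c15: I4→M0
c16: I4 RO
c21: I4 EX
c22: I4 WR R3
c23: I5→M0
c24: I5 RO
c29: I5 EX
c30: I5 WR R0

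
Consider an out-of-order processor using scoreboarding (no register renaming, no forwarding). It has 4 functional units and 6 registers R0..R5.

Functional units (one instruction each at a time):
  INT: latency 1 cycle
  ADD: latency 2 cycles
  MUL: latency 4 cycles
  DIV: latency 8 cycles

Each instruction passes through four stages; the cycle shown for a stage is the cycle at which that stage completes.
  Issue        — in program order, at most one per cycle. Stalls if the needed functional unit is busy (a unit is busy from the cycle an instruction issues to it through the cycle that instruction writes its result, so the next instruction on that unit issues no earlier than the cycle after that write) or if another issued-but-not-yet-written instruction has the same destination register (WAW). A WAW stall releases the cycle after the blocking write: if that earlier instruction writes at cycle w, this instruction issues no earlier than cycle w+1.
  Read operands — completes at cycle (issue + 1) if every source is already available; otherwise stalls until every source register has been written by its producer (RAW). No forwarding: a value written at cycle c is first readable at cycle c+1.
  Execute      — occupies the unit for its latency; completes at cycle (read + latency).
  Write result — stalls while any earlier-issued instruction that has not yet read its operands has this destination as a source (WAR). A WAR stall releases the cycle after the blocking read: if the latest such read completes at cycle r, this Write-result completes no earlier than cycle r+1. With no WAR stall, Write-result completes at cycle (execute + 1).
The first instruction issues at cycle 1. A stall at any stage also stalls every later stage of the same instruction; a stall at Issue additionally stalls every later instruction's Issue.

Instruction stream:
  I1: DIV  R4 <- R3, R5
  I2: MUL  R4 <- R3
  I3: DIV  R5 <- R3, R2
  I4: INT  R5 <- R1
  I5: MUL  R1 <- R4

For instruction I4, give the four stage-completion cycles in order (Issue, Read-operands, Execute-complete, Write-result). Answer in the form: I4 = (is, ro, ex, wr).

[1] issue I1 (DIV)
[2] I1 read-ops
[10] I1 finished on DIV
[11] I1→R4
[12] issue I2 (MUL)
[13] I2 read-ops | issue I3 (DIV)
[14] I3 read-ops
[17] I2 finished on MUL
[18] I2→R4
[22] I3 finished on DIV
[23] I3→R5
[24] issue I4 (INT)
[25] I4 read-ops | issue I5 (MUL)
[26] I4 finished on INT | I5 read-ops
[27] I4→R5
[30] I5 finished on MUL
[31] I5→R1

I4 = (24, 25, 26, 27)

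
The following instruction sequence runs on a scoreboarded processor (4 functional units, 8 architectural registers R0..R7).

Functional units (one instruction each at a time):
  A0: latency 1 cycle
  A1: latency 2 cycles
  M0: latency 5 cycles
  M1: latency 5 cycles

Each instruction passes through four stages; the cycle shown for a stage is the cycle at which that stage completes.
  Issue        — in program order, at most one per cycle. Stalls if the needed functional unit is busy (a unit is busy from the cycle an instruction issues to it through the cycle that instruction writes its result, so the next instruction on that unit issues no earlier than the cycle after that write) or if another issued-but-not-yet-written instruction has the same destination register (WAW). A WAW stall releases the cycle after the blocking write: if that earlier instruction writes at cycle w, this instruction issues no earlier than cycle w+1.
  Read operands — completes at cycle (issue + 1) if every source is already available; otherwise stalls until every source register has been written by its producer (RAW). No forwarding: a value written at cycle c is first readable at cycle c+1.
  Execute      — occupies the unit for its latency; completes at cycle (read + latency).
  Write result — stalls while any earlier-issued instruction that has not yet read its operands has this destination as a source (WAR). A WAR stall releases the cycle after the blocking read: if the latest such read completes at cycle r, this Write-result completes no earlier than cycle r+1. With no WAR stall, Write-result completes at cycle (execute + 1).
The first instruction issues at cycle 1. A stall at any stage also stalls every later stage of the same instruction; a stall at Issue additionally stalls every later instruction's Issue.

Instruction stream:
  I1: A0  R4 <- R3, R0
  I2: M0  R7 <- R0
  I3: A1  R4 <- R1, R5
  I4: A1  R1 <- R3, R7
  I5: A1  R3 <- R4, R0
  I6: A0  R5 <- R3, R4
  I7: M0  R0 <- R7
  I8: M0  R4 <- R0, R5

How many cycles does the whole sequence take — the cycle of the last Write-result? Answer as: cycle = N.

1) issue 1, read 2, done 3, write 4
2) issue 2, read 3, done 8, write 9
3) issue 5, read 6, done 8, write 9  <WAW R4: wait I1 write@4>
4) issue 10, read 11, done 13, write 14  <struct: A1 busy until I3 writes@9>
5) issue 15, read 16, done 18, write 19  <struct: A1 busy until I4 writes@14>
6) issue 16, read 20, done 21, write 22  <RAW R3: wait I5 write@19>
7) issue 17, read 18, done 23, write 24
8) issue 25, read 26, done 31, write 32  <struct: M0 busy until I7 writes@24>

cycle = 32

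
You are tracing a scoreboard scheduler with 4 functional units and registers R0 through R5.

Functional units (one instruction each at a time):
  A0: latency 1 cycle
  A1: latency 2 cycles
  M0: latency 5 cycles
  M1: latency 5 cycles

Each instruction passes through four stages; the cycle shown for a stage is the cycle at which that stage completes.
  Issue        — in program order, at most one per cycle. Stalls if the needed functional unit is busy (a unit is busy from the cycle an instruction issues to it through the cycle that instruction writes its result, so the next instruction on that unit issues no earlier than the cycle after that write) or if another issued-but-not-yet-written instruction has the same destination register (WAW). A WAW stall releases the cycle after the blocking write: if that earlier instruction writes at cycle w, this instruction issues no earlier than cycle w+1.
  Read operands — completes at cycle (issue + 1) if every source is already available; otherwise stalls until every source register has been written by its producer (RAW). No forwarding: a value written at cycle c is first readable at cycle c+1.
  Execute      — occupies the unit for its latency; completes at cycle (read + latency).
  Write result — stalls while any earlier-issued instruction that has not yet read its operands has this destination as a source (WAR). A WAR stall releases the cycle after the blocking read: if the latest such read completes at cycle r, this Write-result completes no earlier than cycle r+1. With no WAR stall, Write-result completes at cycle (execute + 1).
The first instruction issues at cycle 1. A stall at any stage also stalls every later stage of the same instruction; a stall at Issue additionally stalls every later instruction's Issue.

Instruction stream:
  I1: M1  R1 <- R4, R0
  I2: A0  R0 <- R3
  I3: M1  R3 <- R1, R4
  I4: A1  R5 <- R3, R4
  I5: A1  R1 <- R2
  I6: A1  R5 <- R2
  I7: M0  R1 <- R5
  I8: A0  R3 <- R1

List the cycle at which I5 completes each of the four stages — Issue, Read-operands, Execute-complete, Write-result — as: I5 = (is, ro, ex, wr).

I5 = (21, 22, 24, 25)

cycle 1: I1 dispatched to M1
cycle 2: I1 operands ready · I2 dispatched to A0
cycle 3: I2 operands ready
cycle 4: I2 complete
cycle 5: R0←I2
cycle 7: I1 complete
cycle 8: R1←I1
cycle 9: I3 dispatched to M1
cycle 10: I3 operands ready · I4 dispatched to A1
cycle 15: I3 complete
cycle 16: R3←I3
cycle 17: I4 operands ready
cycle 19: I4 complete
cycle 20: R5←I4
cycle 21: I5 dispatched to A1
cycle 22: I5 operands ready
cycle 24: I5 complete
cycle 25: R1←I5
cycle 26: I6 dispatched to A1
cycle 27: I6 operands ready · I7 dispatched to M0
cycle 28: I8 dispatched to A0
cycle 29: I6 complete
cycle 30: R5←I6
cycle 31: I7 operands ready
cycle 36: I7 complete
cycle 37: R1←I7
cycle 38: I8 operands ready
cycle 39: I8 complete
cycle 40: R3←I8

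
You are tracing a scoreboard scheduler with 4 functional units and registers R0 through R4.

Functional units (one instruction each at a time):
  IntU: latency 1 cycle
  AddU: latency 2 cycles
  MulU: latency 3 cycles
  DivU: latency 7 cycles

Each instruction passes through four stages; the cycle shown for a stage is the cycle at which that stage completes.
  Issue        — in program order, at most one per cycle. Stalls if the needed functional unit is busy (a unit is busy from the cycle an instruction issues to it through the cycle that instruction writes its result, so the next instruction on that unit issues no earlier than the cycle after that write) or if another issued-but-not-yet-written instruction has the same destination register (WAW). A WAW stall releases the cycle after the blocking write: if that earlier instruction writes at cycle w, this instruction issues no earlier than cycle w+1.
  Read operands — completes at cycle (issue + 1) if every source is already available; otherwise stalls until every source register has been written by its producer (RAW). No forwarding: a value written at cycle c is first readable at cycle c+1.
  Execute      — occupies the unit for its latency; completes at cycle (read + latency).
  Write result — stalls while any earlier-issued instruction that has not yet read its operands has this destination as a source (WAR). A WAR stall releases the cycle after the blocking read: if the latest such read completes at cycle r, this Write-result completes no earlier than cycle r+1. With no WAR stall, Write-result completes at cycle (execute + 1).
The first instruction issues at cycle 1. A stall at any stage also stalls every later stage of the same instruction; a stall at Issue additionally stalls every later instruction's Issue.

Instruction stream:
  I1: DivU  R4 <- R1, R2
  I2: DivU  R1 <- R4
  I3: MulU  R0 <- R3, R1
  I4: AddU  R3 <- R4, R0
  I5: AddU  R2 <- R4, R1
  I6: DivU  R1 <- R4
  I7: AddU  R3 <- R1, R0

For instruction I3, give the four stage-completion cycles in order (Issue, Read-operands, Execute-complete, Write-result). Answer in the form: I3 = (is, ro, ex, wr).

I3 = (12, 21, 24, 25)

cycle 1: I1 dispatched to DivU
cycle 2: I1 operands ready
cycle 9: I1 complete
cycle 10: R4←I1
cycle 11: I2 dispatched to DivU
cycle 12: I2 operands ready, I3 dispatched to MulU
cycle 13: I4 dispatched to AddU
cycle 19: I2 complete
cycle 20: R1←I2
cycle 21: I3 operands ready
cycle 24: I3 complete
cycle 25: R0←I3
cycle 26: I4 operands ready
cycle 28: I4 complete
cycle 29: R3←I4
cycle 30: I5 dispatched to AddU
cycle 31: I5 operands ready, I6 dispatched to DivU
cycle 32: I6 operands ready
cycle 33: I5 complete
cycle 34: R2←I5
cycle 35: I7 dispatched to AddU
cycle 39: I6 complete
cycle 40: R1←I6
cycle 41: I7 operands ready
cycle 43: I7 complete
cycle 44: R3←I7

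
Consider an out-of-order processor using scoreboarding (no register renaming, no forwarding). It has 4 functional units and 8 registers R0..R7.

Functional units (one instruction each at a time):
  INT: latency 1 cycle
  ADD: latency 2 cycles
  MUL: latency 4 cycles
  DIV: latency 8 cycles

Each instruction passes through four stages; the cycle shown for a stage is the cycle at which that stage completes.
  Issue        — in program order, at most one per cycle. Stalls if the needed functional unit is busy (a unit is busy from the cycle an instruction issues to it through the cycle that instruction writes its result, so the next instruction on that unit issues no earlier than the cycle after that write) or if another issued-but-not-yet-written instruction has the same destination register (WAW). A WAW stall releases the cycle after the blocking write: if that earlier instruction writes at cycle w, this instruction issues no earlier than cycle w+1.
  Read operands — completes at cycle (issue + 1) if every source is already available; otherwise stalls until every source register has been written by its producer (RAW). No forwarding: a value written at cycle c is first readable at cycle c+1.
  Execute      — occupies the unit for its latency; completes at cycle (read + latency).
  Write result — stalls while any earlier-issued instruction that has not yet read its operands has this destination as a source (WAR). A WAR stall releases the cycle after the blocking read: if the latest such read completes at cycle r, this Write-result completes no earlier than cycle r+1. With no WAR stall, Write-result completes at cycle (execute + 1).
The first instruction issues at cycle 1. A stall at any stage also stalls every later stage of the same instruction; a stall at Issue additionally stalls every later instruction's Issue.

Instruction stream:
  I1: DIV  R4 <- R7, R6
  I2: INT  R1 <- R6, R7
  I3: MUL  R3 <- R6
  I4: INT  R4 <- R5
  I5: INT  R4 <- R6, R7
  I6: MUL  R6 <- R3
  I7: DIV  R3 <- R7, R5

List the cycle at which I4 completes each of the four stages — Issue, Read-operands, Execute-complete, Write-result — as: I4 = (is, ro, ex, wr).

I4 = (12, 13, 14, 15)

1) issue 1, read 2, done 10, write 11
2) issue 2, read 3, done 4, write 5
3) issue 3, read 4, done 8, write 9
4) issue 12, read 13, done 14, write 15  <WAW R4: wait I1 write@11>
5) issue 16, read 17, done 18, write 19  <struct: INT busy until I4 writes@15>
6) issue 17, read 18, done 22, write 23
7) issue 18, read 19, done 27, write 28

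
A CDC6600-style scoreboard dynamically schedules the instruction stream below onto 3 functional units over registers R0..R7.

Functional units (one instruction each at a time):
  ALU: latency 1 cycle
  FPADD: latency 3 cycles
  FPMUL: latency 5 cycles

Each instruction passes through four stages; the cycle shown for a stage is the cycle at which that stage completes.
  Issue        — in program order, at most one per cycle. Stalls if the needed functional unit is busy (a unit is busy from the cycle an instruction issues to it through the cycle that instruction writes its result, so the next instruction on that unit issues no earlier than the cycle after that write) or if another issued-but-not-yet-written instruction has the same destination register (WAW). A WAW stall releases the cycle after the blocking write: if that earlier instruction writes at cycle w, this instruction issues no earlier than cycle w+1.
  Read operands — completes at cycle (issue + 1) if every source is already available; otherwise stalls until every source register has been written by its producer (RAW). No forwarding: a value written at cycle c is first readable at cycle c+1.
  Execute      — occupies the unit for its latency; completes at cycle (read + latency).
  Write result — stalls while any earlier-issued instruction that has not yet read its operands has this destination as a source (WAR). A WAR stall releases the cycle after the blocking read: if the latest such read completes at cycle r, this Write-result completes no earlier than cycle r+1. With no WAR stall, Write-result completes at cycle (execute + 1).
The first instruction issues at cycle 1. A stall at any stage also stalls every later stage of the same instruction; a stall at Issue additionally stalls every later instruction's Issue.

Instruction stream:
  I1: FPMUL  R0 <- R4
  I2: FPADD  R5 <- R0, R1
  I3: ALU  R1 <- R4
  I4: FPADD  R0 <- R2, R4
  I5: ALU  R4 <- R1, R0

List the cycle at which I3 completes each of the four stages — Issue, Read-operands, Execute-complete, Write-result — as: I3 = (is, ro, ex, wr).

c1: I1→FPMUL
c2: I1 RO; I2→FPADD
c3: I3→ALU
c4: I3 RO
c5: I3 EX
c7: I1 EX
c8: I1 WR R0
c9: I2 RO
c10: I3 WR R1
c12: I2 EX
c13: I2 WR R5
c14: I4→FPADD
c15: I4 RO; I5→ALU
c18: I4 EX
c19: I4 WR R0
c20: I5 RO
c21: I5 EX
c22: I5 WR R4

I3 = (3, 4, 5, 10)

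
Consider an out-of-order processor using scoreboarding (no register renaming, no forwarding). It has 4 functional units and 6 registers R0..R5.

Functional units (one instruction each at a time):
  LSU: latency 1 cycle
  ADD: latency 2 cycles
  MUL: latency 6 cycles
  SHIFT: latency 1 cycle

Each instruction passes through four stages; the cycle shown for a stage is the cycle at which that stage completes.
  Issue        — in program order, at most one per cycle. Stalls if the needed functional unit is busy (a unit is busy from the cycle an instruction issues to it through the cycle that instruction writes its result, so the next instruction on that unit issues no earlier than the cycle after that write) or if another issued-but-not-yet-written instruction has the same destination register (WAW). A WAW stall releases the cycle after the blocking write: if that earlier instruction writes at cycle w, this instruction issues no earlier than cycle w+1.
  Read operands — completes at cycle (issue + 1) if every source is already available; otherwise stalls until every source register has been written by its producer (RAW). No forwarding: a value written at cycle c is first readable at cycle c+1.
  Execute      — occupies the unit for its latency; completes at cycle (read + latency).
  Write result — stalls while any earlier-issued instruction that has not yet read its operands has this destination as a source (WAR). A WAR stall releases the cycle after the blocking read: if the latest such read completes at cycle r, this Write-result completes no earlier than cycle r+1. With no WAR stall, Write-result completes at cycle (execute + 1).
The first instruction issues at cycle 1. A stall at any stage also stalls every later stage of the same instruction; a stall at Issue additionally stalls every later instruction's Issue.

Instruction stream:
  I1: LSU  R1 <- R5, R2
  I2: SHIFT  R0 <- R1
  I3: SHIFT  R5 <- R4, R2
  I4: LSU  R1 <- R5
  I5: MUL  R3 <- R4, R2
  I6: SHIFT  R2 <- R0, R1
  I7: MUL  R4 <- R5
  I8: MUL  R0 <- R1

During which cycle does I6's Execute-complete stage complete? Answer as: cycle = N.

c1: I1 dispatched to LSU
c2: I1 operands ready | I2 dispatched to SHIFT
c3: I1 complete
c4: R1←I1
c5: I2 operands ready
c6: I2 complete
c7: R0←I2
c8: I3 dispatched to SHIFT
c9: I3 operands ready | I4 dispatched to LSU
c10: I3 complete | I5 dispatched to MUL
c11: R5←I3 | I5 operands ready
c12: I4 operands ready | I6 dispatched to SHIFT
c13: I4 complete
c14: R1←I4
c15: I6 operands ready
c16: I6 complete
c17: I5 complete | R2←I6
c18: R3←I5
c19: I7 dispatched to MUL
c20: I7 operands ready
c26: I7 complete
c27: R4←I7
c28: I8 dispatched to MUL
c29: I8 operands ready
c35: I8 complete
c36: R0←I8

cycle = 16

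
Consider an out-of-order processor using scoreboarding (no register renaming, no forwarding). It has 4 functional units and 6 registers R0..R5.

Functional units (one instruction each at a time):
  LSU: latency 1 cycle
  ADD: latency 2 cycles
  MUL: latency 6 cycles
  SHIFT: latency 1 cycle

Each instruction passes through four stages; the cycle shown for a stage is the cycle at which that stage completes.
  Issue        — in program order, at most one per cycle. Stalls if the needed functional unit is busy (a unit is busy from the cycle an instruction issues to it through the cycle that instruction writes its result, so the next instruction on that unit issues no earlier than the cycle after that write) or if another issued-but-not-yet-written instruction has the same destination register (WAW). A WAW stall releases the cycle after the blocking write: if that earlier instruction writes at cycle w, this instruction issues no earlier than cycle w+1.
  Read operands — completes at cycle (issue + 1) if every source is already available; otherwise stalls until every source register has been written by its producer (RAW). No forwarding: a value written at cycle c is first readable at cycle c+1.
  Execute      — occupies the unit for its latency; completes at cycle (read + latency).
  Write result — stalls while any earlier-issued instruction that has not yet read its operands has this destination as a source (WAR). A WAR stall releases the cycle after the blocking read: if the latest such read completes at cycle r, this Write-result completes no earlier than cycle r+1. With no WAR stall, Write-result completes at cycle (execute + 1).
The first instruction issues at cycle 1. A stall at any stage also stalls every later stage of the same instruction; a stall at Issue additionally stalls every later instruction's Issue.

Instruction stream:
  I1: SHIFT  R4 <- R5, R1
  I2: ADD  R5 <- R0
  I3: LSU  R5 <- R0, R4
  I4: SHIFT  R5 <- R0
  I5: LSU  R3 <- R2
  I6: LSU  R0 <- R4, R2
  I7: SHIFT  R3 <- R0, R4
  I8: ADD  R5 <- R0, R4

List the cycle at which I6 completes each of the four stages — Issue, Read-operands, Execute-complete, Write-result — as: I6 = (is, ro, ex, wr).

I6 = (16, 17, 18, 19)

c1: I1 issues→SHIFT
c2: I1 reads, I2 issues→ADD
c3: I1 exec-done, I2 reads
c4: I1 writes R4
c5: I2 exec-done
c6: I2 writes R5
c7: I3 issues→LSU
c8: I3 reads
c9: I3 exec-done
c10: I3 writes R5
c11: I4 issues→SHIFT
c12: I4 reads, I5 issues→LSU
c13: I4 exec-done, I5 reads
c14: I4 writes R5, I5 exec-done
c15: I5 writes R3
c16: I6 issues→LSU
c17: I6 reads, I7 issues→SHIFT
c18: I6 exec-done, I8 issues→ADD
c19: I6 writes R0
c20: I7 reads, I8 reads
c21: I7 exec-done
c22: I7 writes R3, I8 exec-done
c23: I8 writes R5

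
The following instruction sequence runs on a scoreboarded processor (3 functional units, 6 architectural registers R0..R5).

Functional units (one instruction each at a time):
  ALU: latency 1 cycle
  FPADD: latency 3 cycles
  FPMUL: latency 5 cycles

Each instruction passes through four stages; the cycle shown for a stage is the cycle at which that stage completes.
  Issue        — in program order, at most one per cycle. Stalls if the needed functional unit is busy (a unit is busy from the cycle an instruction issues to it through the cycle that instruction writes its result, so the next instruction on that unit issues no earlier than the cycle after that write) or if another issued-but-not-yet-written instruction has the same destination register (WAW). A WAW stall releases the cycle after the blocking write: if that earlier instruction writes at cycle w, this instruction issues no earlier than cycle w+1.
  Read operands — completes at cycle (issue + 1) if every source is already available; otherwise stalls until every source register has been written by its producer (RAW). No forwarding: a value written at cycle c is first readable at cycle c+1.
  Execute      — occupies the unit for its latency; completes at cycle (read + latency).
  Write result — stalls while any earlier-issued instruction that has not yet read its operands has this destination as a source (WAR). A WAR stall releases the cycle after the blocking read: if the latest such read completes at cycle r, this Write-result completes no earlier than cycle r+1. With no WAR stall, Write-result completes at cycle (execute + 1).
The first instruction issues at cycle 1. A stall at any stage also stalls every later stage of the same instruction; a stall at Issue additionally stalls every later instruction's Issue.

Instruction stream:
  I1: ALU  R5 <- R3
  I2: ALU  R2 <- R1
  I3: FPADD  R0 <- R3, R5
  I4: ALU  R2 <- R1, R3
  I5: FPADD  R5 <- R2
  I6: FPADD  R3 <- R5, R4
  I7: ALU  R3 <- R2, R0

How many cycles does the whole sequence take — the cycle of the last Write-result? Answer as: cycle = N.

cycle = 27

  I1 | 1 | 2 | 3 | 4
  I2 | 5 | 6 | 7 | 8   struct: ALU busy until I1 writes@4
  I3 | 6 | 7 | 10 | 11
  I4 | 9 | 10 | 11 | 12   struct: ALU busy until I2 writes@8
  I5 | 12 | 13 | 16 | 17   struct: FPADD busy until I3 writes@11
  I6 | 18 | 19 | 22 | 23   struct: FPADD busy until I5 writes@17
  I7 | 24 | 25 | 26 | 27   WAW R3: wait I6 write@23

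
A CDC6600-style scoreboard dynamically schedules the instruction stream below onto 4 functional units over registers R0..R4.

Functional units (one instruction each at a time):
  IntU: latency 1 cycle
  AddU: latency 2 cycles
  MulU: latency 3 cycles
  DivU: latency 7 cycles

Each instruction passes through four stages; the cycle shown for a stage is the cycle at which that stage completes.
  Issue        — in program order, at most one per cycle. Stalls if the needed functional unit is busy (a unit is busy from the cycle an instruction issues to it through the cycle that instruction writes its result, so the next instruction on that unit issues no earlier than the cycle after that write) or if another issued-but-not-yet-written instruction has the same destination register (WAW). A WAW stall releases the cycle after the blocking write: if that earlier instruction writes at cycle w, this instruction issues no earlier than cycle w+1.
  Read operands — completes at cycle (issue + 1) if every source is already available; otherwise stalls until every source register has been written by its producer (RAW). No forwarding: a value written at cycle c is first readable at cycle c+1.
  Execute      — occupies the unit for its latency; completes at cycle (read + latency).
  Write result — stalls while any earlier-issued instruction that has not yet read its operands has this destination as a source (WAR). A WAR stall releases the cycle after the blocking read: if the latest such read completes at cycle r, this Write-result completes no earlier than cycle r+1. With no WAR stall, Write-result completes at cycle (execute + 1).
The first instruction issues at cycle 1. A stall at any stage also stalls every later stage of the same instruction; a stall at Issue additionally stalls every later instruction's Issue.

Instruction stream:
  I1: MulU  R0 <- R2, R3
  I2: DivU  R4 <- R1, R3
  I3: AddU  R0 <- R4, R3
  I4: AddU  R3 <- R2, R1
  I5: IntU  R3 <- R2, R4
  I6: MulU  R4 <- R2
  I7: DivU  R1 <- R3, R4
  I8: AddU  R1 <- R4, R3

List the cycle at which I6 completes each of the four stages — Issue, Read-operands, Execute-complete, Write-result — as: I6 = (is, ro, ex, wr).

I6 = (22, 23, 26, 27)

cycle 1: I1→MulU
cycle 2: I1 RO | I2→DivU
cycle 3: I2 RO
cycle 5: I1 EX
cycle 6: I1 WR R0
cycle 7: I3→AddU
cycle 10: I2 EX
cycle 11: I2 WR R4
cycle 12: I3 RO
cycle 14: I3 EX
cycle 15: I3 WR R0
cycle 16: I4→AddU
cycle 17: I4 RO
cycle 19: I4 EX
cycle 20: I4 WR R3
cycle 21: I5→IntU
cycle 22: I5 RO | I6→MulU
cycle 23: I5 EX | I6 RO | I7→DivU
cycle 24: I5 WR R3
cycle 26: I6 EX
cycle 27: I6 WR R4
cycle 28: I7 RO
cycle 35: I7 EX
cycle 36: I7 WR R1
cycle 37: I8→AddU
cycle 38: I8 RO
cycle 40: I8 EX
cycle 41: I8 WR R1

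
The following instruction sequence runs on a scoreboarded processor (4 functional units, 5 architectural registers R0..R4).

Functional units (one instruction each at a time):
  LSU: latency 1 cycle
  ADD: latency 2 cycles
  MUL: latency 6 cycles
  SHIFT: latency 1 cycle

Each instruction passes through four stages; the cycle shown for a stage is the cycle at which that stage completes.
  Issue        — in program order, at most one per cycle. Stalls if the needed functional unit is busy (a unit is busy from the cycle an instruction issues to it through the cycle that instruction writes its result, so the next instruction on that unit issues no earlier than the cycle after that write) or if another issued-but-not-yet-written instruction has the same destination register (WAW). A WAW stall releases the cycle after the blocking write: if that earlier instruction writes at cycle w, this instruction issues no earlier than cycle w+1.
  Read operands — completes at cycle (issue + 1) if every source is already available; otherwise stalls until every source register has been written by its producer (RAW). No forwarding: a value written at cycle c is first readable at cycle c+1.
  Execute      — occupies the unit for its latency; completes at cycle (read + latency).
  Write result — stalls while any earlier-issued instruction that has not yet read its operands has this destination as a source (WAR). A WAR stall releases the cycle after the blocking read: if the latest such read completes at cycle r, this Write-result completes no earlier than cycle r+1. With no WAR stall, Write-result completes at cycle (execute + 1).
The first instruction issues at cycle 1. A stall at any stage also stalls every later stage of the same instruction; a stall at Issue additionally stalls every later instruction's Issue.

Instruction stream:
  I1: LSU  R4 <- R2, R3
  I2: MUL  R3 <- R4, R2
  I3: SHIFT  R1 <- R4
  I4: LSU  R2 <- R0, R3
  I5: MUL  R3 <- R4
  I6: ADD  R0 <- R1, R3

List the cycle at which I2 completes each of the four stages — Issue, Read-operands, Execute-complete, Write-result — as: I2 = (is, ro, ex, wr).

I2 = (2, 5, 11, 12)

I1  is:1  ro:2  ex:3  wr:4
I2  is:2  ro:5  ex:11  wr:12  — RAW R4: wait I1 write@4
I3  is:3  ro:5  ex:6  wr:7  — RAW R4: wait I1 write@4
I4  is:5  ro:13  ex:14  wr:15  — struct: LSU busy until I1 writes@4, RAW R3: wait I2 write@12
I5  is:13  ro:14  ex:20  wr:21  — struct: MUL busy until I2 writes@12
I6  is:14  ro:22  ex:24  wr:25  — RAW R3: wait I5 write@21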